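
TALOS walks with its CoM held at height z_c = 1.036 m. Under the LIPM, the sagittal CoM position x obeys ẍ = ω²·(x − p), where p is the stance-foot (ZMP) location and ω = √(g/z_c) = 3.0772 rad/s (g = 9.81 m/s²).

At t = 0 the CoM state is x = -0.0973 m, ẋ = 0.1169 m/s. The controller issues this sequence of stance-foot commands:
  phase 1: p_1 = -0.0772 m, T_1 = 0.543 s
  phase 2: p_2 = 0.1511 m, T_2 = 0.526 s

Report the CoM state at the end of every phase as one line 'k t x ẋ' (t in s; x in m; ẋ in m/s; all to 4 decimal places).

phase 1: p=-0.0772, T=0.543, ωT=1.670920, cosh=2.752565, sinh=2.564491; start (x,ẋ)=(-0.097300, 0.116900) → end (x,ẋ)=(-0.035104, 0.163157)
phase 2: p=0.1511, T=0.526, ωT=1.618607, cosh=2.622116, sinh=2.423941; start (x,ẋ)=(-0.035104, 0.163157) → end (x,ẋ)=(-0.208628, -0.961070)

1 0.5430 -0.0351 0.1632
2 1.0690 -0.2086 -0.9611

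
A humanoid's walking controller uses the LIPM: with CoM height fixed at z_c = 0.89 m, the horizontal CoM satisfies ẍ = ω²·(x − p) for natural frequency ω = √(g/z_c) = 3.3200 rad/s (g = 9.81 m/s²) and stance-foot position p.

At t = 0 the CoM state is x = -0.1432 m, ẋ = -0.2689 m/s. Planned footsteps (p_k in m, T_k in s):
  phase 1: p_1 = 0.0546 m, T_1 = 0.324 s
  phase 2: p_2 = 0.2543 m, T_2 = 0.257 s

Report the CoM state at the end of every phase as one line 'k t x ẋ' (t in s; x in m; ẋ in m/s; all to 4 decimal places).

phase 1: p=0.0546, T=0.324, ωT=1.075680, cosh=1.636526, sinh=1.295460; start (x,ẋ)=(-0.143200, -0.268900) → end (x,ẋ)=(-0.374029, -1.290785)
phase 2: p=0.2543, T=0.257, ωT=0.853240, cosh=1.386636, sinh=0.960604; start (x,ẋ)=(-0.374029, -1.290785) → end (x,ẋ)=(-0.990438, -3.793720)

1 0.3240 -0.3740 -1.2908
2 0.5810 -0.9904 -3.7937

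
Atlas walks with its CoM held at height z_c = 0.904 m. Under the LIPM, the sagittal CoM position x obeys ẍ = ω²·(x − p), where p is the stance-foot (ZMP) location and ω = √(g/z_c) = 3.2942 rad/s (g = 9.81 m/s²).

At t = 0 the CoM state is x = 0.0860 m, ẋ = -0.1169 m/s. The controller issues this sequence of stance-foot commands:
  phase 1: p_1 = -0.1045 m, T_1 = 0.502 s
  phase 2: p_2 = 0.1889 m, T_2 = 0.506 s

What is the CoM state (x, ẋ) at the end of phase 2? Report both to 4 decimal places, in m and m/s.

phase 1: p=-0.1045, T=0.502, ωT=1.653688, cosh=2.708782, sinh=2.517439; start (x,ẋ)=(0.086000, -0.116900) → end (x,ẋ)=(0.322188, 1.263150)
phase 2: p=0.1889, T=0.506, ωT=1.666865, cosh=2.742190, sinh=2.553352; start (x,ẋ)=(0.322188, 1.263150) → end (x,ẋ)=(1.533474, 4.584912)

x = 1.5335, ẋ = 4.5849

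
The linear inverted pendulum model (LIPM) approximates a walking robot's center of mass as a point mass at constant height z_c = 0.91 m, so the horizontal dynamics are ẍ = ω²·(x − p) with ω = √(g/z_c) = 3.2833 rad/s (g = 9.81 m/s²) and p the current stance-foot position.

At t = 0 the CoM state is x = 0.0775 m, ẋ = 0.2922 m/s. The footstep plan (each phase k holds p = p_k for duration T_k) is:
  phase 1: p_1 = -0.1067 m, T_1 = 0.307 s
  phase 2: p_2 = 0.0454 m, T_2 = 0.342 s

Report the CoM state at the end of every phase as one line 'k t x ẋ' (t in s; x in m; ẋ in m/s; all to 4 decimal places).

phase 1: p=-0.1067, T=0.307, ωT=1.007973, cosh=1.552500, sinh=1.187542; start (x,ẋ)=(0.077500, 0.292200) → end (x,ẋ)=(0.284957, 1.171847)
phase 2: p=0.0454, T=0.342, ωT=1.122889, cosh=1.699529, sinh=1.374191; start (x,ẋ)=(0.284957, 1.171847) → end (x,ẋ)=(0.942998, 3.072439)

1 0.3070 0.2850 1.1718
2 0.6490 0.9430 3.0724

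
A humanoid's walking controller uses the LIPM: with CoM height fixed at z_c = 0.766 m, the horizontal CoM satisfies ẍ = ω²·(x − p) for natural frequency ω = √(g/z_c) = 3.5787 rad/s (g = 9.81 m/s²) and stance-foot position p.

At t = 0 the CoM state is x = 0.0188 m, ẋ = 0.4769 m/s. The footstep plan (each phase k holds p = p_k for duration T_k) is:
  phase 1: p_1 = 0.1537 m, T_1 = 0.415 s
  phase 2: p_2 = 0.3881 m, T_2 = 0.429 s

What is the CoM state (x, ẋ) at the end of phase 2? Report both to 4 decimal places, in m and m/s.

phase 1: p=0.1537, T=0.415, ωT=1.485160, cosh=2.321070, sinh=2.094604; start (x,ẋ)=(0.018800, 0.476900) → end (x,ẋ)=(0.119716, 0.095713)
phase 2: p=0.3881, T=0.429, ωT=1.535262, cosh=2.428971, sinh=2.213572; start (x,ẋ)=(0.119716, 0.095713) → end (x,ẋ)=(-0.204594, -1.893575)

x = -0.2046, ẋ = -1.8936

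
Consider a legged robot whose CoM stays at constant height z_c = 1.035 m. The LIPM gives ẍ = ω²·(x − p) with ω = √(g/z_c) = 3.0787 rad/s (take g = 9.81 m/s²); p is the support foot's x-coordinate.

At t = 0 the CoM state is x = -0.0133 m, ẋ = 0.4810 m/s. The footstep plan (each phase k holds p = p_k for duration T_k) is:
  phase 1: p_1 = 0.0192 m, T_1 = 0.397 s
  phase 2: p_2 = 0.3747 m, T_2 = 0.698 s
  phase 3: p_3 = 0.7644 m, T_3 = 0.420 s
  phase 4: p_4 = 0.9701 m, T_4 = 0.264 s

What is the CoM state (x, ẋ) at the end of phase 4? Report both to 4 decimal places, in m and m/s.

x = 1.3391, ẋ = 1.5811

phase 1: p=0.0192, T=0.397, ωT=1.222244, cosh=1.844683, sinh=1.550114; start (x,ẋ)=(-0.013300, 0.481000) → end (x,ẋ)=(0.201430, 0.732191)
phase 2: p=0.3747, T=0.698, ωT=2.148933, cosh=4.346154, sinh=4.229546; start (x,ẋ)=(0.201430, 0.732191) → end (x,ẋ)=(0.627531, 0.925975)
phase 3: p=0.7644, T=0.420, ωT=1.293054, cosh=1.959165, sinh=1.684733; start (x,ẋ)=(0.627531, 0.925975) → end (x,ẋ)=(1.002965, 1.104228)
phase 4: p=0.9701, T=0.264, ωT=0.812777, cosh=1.348892, sinh=0.905267; start (x,ẋ)=(1.002965, 1.104228) → end (x,ẋ)=(1.339121, 1.581081)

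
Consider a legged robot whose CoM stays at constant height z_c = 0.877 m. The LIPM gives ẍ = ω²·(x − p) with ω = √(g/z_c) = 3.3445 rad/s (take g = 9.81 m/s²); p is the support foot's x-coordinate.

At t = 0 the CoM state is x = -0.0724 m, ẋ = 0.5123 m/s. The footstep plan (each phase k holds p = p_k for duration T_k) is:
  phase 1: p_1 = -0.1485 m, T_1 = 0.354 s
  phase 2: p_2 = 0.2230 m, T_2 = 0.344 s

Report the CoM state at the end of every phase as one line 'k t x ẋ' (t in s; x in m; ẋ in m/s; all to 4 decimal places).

1 0.3540 0.2143 1.2921
2 0.6980 0.7571 2.2044

phase 1: p=-0.1485, T=0.354, ωT=1.183953, cosh=1.786665, sinh=1.480599; start (x,ẋ)=(-0.072400, 0.512300) → end (x,ẋ)=(0.214259, 1.292145)
phase 2: p=0.2230, T=0.344, ωT=1.150508, cosh=1.738137, sinh=1.421661; start (x,ẋ)=(0.214259, 1.292145) → end (x,ẋ)=(0.757064, 2.204363)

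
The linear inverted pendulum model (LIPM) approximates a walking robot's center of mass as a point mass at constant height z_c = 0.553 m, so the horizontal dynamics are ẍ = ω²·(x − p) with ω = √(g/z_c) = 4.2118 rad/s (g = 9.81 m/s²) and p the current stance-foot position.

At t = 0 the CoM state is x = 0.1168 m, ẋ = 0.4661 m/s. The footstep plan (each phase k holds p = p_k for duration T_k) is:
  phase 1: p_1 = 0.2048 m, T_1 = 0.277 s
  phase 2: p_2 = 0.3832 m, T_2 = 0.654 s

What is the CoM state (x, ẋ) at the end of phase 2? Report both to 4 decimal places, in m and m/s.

x = -0.4542, ẋ = -3.4627

phase 1: p=0.2048, T=0.277, ωT=1.166669, cosh=1.761340, sinh=1.449937; start (x,ẋ)=(0.116800, 0.466100) → end (x,ẋ)=(0.210260, 0.283558)
phase 2: p=0.3832, T=0.654, ωT=2.754517, cosh=7.888546, sinh=7.824906; start (x,ẋ)=(0.210260, 0.283558) → end (x,ẋ)=(-0.454238, -3.462719)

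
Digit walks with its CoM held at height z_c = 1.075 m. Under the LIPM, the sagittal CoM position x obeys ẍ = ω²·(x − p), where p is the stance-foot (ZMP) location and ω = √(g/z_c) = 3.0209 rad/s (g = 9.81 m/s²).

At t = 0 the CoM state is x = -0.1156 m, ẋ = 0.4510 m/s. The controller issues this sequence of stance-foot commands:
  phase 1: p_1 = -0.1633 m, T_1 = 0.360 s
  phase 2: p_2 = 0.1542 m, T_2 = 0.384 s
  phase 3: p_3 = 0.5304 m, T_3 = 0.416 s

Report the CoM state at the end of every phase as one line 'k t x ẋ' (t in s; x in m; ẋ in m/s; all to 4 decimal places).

phase 1: p=-0.1633, T=0.360, ωT=1.087524, cosh=1.651984, sinh=1.314934; start (x,ẋ)=(-0.115600, 0.451000) → end (x,ẋ)=(0.111811, 0.934523)
phase 2: p=0.1542, T=0.384, ωT=1.160026, cosh=1.751747, sinh=1.438268; start (x,ẋ)=(0.111811, 0.934523) → end (x,ẋ)=(0.524876, 1.452871)
phase 3: p=0.5304, T=0.416, ωT=1.256694, cosh=1.899190, sinh=1.614597; start (x,ẋ)=(0.524876, 1.452871) → end (x,ẋ)=(1.296433, 2.732336)

1 0.3600 0.1118 0.9345
2 0.7440 0.5249 1.4529
3 1.1600 1.2964 2.7323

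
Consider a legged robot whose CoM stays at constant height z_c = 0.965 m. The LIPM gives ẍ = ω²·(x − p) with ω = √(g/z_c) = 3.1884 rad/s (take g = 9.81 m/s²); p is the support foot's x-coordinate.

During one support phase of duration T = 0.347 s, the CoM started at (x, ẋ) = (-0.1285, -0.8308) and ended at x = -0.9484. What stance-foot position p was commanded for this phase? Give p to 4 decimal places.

p = 0.5643

ωT = 3.1884·0.347 = 1.106375; cosh(ωT) = 1.677067, sinh(ωT) = 1.346311
x(T) = p + (x₀−p)·cosh(ωT) + (ẋ₀/ω)·sinh(ωT) ⇒ p·(1 − cosh) = x(T) − x₀·cosh − (ẋ₀/ω)·sinh
numerator   = -0.9484 − (-0.1285)·1.677067 − (-0.8308/3.1884)·1.346311 = -0.382089
denominator = 1 − 1.677067 = -0.677067
p = -0.382089 / -0.677067 = 0.5643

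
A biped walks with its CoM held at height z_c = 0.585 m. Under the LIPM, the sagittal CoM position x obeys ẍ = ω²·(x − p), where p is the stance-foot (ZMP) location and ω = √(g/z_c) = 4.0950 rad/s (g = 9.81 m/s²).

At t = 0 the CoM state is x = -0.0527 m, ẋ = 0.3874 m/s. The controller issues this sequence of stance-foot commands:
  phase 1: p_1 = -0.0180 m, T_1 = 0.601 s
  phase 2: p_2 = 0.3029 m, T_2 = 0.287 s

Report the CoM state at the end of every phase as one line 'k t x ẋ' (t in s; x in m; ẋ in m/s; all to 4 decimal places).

phase 1: p=-0.0180, T=0.601, ωT=2.461095, cosh=5.901488, sinh=5.816147; start (x,ẋ)=(-0.052700, 0.387400) → end (x,ẋ)=(0.327444, 1.459782)
phase 2: p=0.3029, T=0.287, ωT=1.175265, cosh=1.773869, sinh=1.465132; start (x,ẋ)=(0.327444, 1.459782) → end (x,ẋ)=(0.868728, 2.736722)

1 0.6010 0.3274 1.4598
2 0.8880 0.8687 2.7367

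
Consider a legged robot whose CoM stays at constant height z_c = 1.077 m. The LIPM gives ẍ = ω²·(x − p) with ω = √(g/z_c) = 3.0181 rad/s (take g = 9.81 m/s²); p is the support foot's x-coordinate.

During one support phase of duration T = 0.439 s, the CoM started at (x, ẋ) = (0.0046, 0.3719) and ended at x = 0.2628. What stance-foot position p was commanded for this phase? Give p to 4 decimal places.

p = -0.0376

ωT = 3.0181·0.439 = 1.324946; cosh(ωT) = 2.013900, sinh(ωT) = 1.748082
x(T) = p + (x₀−p)·cosh(ωT) + (ẋ₀/ω)·sinh(ωT) ⇒ p·(1 − cosh) = x(T) − x₀·cosh − (ẋ₀/ω)·sinh
numerator   = 0.2628 − (0.0046)·2.013900 − (0.3719/3.0181)·1.748082 = 0.038132
denominator = 1 − 2.013900 = -1.013900
p = 0.038132 / -1.013900 = -0.0376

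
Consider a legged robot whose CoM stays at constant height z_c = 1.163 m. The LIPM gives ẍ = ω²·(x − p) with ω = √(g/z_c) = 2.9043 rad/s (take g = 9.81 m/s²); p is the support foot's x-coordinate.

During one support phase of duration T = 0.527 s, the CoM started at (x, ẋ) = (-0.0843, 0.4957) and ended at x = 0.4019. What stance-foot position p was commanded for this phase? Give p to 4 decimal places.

p = -0.1621

ωT = 2.9043·0.527 = 1.530566; cosh(ωT) = 2.418603, sinh(ωT) = 2.202189
x(T) = p + (x₀−p)·cosh(ωT) + (ẋ₀/ω)·sinh(ωT) ⇒ p·(1 − cosh) = x(T) − x₀·cosh − (ẋ₀/ω)·sinh
numerator   = 0.4019 − (-0.0843)·2.418603 − (0.4957/2.9043)·2.202189 = 0.229923
denominator = 1 − 2.418603 = -1.418603
p = 0.229923 / -1.418603 = -0.1621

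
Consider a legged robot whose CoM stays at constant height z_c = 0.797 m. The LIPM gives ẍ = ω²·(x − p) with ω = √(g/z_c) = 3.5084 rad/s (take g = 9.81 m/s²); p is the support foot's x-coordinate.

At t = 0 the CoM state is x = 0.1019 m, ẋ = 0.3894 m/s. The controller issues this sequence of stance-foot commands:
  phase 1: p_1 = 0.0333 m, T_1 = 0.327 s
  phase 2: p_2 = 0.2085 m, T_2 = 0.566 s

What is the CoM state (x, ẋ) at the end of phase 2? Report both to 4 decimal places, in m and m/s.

phase 1: p=0.0333, T=0.327, ωT=1.147247, cosh=1.733510, sinh=1.416000; start (x,ẋ)=(0.101900, 0.389400) → end (x,ẋ)=(0.309382, 1.015826)
phase 2: p=0.2085, T=0.566, ωT=1.985754, cosh=3.710909, sinh=3.573632; start (x,ẋ)=(0.309382, 1.015826) → end (x,ẋ)=(1.617576, 5.034466)

x = 1.6176, ẋ = 5.0345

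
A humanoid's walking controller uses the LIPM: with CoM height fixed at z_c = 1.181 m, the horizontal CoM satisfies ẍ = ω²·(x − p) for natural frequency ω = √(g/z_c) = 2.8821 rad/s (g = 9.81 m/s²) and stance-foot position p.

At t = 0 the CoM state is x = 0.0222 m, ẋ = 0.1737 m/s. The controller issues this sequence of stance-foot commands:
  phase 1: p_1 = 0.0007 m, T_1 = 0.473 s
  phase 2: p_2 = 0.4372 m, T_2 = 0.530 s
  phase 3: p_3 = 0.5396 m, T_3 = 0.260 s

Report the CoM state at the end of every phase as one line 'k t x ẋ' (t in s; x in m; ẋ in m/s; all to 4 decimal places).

phase 1: p=0.0007, T=0.473, ωT=1.363233, cosh=2.082322, sinh=1.826489; start (x,ẋ)=(0.022200, 0.173700) → end (x,ẋ)=(0.155550, 0.474878)
phase 2: p=0.4372, T=0.530, ωT=1.527513, cosh=2.411890, sinh=2.194815; start (x,ẋ)=(0.155550, 0.474878) → end (x,ẋ)=(0.119526, -0.636275)
phase 3: p=0.5396, T=0.260, ωT=0.749346, cosh=1.294146, sinh=0.821470; start (x,ẋ)=(0.119526, -0.636275) → end (x,ẋ)=(-0.185391, -1.817982)

1 0.4730 0.1555 0.4749
2 1.0030 0.1195 -0.6363
3 1.2630 -0.1854 -1.8180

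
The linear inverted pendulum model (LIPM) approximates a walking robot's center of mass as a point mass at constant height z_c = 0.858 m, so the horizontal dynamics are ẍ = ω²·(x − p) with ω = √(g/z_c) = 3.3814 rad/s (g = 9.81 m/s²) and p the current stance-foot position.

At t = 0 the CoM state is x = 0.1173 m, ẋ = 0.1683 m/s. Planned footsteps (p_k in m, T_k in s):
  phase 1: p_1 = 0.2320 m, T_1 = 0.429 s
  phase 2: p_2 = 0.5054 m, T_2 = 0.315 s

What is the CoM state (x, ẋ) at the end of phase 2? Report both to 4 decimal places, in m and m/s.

x = -0.3467, ẋ = -2.5178

phase 1: p=0.2320, T=0.429, ωT=1.450621, cosh=2.250093, sinh=2.015668; start (x,ẋ)=(0.117300, 0.168300) → end (x,ẋ)=(0.074239, -0.403079)
phase 2: p=0.5054, T=0.315, ωT=1.065141, cosh=1.622964, sinh=1.278284; start (x,ẋ)=(0.074239, -0.403079) → end (x,ẋ)=(-0.346737, -2.517831)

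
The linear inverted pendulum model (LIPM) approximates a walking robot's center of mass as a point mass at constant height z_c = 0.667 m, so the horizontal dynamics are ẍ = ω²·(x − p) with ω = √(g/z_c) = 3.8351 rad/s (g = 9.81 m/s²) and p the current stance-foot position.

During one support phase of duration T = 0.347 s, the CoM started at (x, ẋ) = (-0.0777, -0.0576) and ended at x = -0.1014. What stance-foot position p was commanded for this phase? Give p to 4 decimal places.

p = -0.0804

ωT = 3.8351·0.347 = 1.330780; cosh(ωT) = 2.024132, sinh(ωT) = 1.759861
x(T) = p + (x₀−p)·cosh(ωT) + (ẋ₀/ω)·sinh(ωT) ⇒ p·(1 − cosh) = x(T) − x₀·cosh − (ẋ₀/ω)·sinh
numerator   = -0.1014 − (-0.0777)·2.024132 − (-0.0576/3.8351)·1.759861 = 0.082307
denominator = 1 − 2.024132 = -1.024132
p = 0.082307 / -1.024132 = -0.0804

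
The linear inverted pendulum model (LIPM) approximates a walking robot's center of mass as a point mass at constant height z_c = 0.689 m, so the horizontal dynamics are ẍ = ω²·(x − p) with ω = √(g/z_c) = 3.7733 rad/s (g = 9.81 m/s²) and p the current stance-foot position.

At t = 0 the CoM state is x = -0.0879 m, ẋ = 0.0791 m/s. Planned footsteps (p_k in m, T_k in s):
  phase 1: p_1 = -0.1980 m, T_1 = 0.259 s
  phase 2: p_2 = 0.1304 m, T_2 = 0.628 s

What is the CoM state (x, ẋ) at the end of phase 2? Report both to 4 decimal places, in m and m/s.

x = 0.2228, ẋ = 0.4528

phase 1: p=-0.1980, T=0.259, ωT=0.977285, cosh=1.516781, sinh=1.140450; start (x,ẋ)=(-0.087900, 0.079100) → end (x,ẋ)=(-0.007095, 0.593766)
phase 2: p=0.1304, T=0.628, ωT=2.369632, cosh=5.393488, sinh=5.299973; start (x,ẋ)=(-0.007095, 0.593766) → end (x,ẋ)=(0.222826, 0.452792)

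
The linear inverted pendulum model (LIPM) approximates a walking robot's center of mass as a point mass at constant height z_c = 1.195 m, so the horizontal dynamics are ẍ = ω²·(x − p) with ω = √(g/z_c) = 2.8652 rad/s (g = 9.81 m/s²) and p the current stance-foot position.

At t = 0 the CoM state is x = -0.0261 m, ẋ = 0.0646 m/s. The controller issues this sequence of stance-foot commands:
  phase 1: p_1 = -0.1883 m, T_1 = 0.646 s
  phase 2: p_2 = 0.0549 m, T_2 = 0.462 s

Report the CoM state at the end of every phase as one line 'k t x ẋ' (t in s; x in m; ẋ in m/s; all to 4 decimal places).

1 0.6460 0.4107 1.6534
2 1.1080 1.7780 5.1056

phase 1: p=-0.1883, T=0.646, ωT=1.850919, cosh=3.261380, sinh=3.104288; start (x,ẋ)=(-0.026100, 0.064600) → end (x,ẋ)=(0.410686, 1.653358)
phase 2: p=0.0549, T=0.462, ωT=1.323722, cosh=2.011762, sinh=1.745620; start (x,ẋ)=(0.410686, 1.653358) → end (x,ẋ)=(1.777964, 5.105646)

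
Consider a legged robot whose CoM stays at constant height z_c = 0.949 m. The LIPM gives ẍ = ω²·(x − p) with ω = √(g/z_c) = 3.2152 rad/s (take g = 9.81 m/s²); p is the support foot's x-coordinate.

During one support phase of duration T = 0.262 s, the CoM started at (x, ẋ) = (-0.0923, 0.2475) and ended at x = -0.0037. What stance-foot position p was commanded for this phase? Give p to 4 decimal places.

ωT = 3.2152·0.262 = 0.842382; cosh(ωT) = 1.376288, sinh(ωT) = 0.945604
x(T) = p + (x₀−p)·cosh(ωT) + (ẋ₀/ω)·sinh(ωT) ⇒ p·(1 − cosh) = x(T) − x₀·cosh − (ẋ₀/ω)·sinh
numerator   = -0.0037 − (-0.0923)·1.376288 − (0.2475/3.2152)·0.945604 = 0.050541
denominator = 1 − 1.376288 = -0.376288
p = 0.050541 / -0.376288 = -0.1343

p = -0.1343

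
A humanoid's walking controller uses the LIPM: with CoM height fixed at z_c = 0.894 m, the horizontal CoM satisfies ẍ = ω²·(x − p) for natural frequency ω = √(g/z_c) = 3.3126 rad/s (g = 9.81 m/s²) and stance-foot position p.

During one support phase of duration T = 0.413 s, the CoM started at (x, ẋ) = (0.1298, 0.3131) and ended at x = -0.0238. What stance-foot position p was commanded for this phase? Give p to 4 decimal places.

p = 0.4296

ωT = 3.3126·0.413 = 1.368104; cosh(ωT) = 2.091242, sinh(ωT) = 1.836653
x(T) = p + (x₀−p)·cosh(ωT) + (ẋ₀/ω)·sinh(ωT) ⇒ p·(1 − cosh) = x(T) − x₀·cosh − (ẋ₀/ω)·sinh
numerator   = -0.0238 − (0.1298)·2.091242 − (0.3131/3.3126)·1.836653 = -0.468840
denominator = 1 − 2.091242 = -1.091242
p = -0.468840 / -1.091242 = 0.4296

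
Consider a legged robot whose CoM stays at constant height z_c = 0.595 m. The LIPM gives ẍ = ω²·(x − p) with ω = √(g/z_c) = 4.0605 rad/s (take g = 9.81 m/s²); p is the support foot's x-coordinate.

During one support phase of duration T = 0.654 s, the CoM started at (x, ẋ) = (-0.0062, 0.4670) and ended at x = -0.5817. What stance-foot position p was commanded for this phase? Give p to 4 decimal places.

p = 0.2197

ωT = 4.0605·0.654 = 2.655567; cosh(ωT) = 7.151656, sinh(ωT) = 7.081397
x(T) = p + (x₀−p)·cosh(ωT) + (ẋ₀/ω)·sinh(ωT) ⇒ p·(1 − cosh) = x(T) − x₀·cosh − (ẋ₀/ω)·sinh
numerator   = -0.5817 − (-0.0062)·7.151656 − (0.4670/4.0605)·7.081397 = -1.351795
denominator = 1 − 7.151656 = -6.151656
p = -1.351795 / -6.151656 = 0.2197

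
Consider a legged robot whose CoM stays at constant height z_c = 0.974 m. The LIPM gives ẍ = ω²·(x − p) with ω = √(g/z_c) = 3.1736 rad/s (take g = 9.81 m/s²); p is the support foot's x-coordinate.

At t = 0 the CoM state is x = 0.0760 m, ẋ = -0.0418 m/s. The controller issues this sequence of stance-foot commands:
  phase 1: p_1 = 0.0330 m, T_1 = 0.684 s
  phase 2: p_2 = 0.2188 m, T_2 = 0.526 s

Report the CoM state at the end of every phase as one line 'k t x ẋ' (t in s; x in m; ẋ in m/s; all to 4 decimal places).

1 0.6840 0.1669 0.4047
2 1.2100 0.4027 0.6908

phase 1: p=0.0330, T=0.684, ωT=2.170742, cosh=4.439441, sinh=4.325348; start (x,ẋ)=(0.076000, -0.041800) → end (x,ẋ)=(0.166926, 0.404689)
phase 2: p=0.2188, T=0.526, ωT=1.669314, cosh=2.748450, sinh=2.560073; start (x,ẋ)=(0.166926, 0.404689) → end (x,ẋ)=(0.402681, 0.690810)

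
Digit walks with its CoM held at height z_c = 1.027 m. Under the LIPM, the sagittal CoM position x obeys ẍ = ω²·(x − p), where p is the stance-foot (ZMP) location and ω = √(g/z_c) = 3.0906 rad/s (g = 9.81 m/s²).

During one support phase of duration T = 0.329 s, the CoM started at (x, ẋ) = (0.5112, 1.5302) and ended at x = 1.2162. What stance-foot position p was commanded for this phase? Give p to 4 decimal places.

p = 0.3154

ωT = 3.0906·0.329 = 1.016807; cosh(ωT) = 1.563052, sinh(ωT) = 1.201304
x(T) = p + (x₀−p)·cosh(ωT) + (ẋ₀/ω)·sinh(ωT) ⇒ p·(1 − cosh) = x(T) − x₀·cosh − (ẋ₀/ω)·sinh
numerator   = 1.2162 − (0.5112)·1.563052 − (1.5302/3.0906)·1.201304 = -0.177614
denominator = 1 − 1.563052 = -0.563052
p = -0.177614 / -0.563052 = 0.3154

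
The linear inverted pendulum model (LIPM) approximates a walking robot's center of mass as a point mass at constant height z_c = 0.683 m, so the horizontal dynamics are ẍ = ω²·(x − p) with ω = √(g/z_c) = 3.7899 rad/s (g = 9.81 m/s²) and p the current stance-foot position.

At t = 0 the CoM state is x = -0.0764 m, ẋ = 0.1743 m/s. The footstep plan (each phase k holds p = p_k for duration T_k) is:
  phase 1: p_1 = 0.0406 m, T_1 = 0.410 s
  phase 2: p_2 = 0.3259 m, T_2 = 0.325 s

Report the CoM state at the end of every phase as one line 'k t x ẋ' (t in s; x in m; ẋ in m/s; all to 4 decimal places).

1 0.4100 -0.1446 -0.5711
2 0.7350 -0.7851 -3.8571

phase 1: p=0.0406, T=0.410, ωT=1.553859, cosh=2.470559, sinh=2.259128; start (x,ẋ)=(-0.076400, 0.174300) → end (x,ẋ)=(-0.144557, -0.571120)
phase 2: p=0.3259, T=0.325, ωT=1.231718, cosh=1.859451, sinh=1.567660; start (x,ẋ)=(-0.144557, -0.571120) → end (x,ẋ)=(-0.785130, -3.857082)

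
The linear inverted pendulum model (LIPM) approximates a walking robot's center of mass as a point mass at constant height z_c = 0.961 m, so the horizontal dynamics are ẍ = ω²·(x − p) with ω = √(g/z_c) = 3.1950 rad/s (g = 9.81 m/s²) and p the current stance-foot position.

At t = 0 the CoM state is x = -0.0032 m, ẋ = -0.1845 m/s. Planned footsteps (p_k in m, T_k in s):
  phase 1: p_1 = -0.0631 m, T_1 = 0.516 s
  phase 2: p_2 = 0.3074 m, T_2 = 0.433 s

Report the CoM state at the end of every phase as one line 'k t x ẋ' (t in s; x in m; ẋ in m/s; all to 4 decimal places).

phase 1: p=-0.0631, T=0.516, ωT=1.648620, cosh=2.696057, sinh=2.503742; start (x,ẋ)=(-0.003200, -0.184500) → end (x,ẋ)=(-0.046188, -0.018255)
phase 2: p=0.3074, T=0.433, ωT=1.383435, cosh=2.119647, sinh=1.868932; start (x,ẋ)=(-0.046188, -0.018255) → end (x,ẋ)=(-0.452761, -2.150055)

1 0.5160 -0.0462 -0.0183
2 0.9490 -0.4528 -2.1501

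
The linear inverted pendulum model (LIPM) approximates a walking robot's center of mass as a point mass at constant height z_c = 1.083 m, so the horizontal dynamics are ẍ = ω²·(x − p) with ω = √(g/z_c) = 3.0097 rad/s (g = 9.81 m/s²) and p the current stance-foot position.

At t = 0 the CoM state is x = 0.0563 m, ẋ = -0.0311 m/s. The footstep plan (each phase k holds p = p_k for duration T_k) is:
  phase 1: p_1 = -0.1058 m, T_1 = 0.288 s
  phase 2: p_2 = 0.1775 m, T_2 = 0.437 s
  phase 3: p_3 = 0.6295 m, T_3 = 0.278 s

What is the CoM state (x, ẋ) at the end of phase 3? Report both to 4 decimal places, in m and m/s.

phase 1: p=-0.1058, T=0.288, ωT=0.866794, cosh=1.399783, sinh=0.979486; start (x,ẋ)=(0.056300, -0.031100) → end (x,ẋ)=(0.110984, 0.434331)
phase 2: p=0.1775, T=0.437, ωT=1.315239, cosh=1.997026, sinh=1.728615; start (x,ẋ)=(0.110984, 0.434331) → end (x,ẋ)=(0.294122, 0.521311)
phase 3: p=0.6295, T=0.278, ωT=0.836697, cosh=1.370933, sinh=0.937794; start (x,ẋ)=(0.294122, 0.521311) → end (x,ẋ)=(0.332155, -0.231914)

x = 0.3322, ẋ = -0.2319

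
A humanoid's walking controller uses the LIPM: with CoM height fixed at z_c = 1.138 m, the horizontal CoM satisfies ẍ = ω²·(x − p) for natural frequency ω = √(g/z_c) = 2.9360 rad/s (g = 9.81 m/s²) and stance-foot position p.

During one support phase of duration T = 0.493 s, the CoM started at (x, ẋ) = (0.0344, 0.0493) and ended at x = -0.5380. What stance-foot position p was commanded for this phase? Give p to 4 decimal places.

ωT = 2.9360·0.493 = 1.447448; cosh(ωT) = 2.243709, sinh(ωT) = 2.008540
x(T) = p + (x₀−p)·cosh(ωT) + (ẋ₀/ω)·sinh(ωT) ⇒ p·(1 − cosh) = x(T) − x₀·cosh − (ẋ₀/ω)·sinh
numerator   = -0.5380 − (0.0344)·2.243709 − (0.0493/2.9360)·2.008540 = -0.648910
denominator = 1 − 2.243709 = -1.243709
p = -0.648910 / -1.243709 = 0.5218

p = 0.5218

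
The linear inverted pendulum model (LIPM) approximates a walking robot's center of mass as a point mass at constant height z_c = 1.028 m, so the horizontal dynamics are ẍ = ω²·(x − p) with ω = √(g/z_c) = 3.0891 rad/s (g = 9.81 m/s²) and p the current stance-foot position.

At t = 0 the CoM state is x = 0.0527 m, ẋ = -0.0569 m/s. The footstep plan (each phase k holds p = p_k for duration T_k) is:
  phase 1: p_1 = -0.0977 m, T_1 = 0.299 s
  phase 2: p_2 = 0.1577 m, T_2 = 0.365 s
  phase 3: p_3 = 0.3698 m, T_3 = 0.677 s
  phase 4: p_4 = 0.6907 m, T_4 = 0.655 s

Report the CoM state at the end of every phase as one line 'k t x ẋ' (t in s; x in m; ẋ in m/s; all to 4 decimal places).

1 0.2990 0.1020 0.4098
2 0.6640 0.2461 0.4614
3 1.3410 0.4567 0.3726
4 1.9960 0.2383 -1.2525

phase 1: p=-0.0977, T=0.299, ωT=0.923641, cosh=1.457757, sinh=1.060686; start (x,ẋ)=(0.052700, -0.056900) → end (x,ẋ)=(0.102009, 0.409849)
phase 2: p=0.1577, T=0.365, ωT=1.127522, cosh=1.705914, sinh=1.382079; start (x,ẋ)=(0.102009, 0.409849) → end (x,ẋ)=(0.246065, 0.461402)
phase 3: p=0.3698, T=0.677, ωT=2.091321, cosh=4.109562, sinh=3.986038; start (x,ẋ)=(0.246065, 0.461402) → end (x,ẋ)=(0.456676, 0.372578)
phase 4: p=0.6907, T=0.655, ωT=2.023361, cosh=3.847955, sinh=3.715745; start (x,ẋ)=(0.456676, 0.372578) → end (x,ẋ)=(0.238344, -1.252536)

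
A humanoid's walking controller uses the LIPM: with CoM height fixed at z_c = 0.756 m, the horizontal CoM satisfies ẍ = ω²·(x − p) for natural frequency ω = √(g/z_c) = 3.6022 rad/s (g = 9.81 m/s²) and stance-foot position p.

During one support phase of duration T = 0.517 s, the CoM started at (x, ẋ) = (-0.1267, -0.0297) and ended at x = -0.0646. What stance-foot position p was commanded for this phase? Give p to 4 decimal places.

ωT = 3.6022·0.517 = 1.862337; cosh(ωT) = 3.297039, sinh(ωT) = 3.141730
x(T) = p + (x₀−p)·cosh(ωT) + (ẋ₀/ω)·sinh(ωT) ⇒ p·(1 − cosh) = x(T) − x₀·cosh − (ẋ₀/ω)·sinh
numerator   = -0.0646 − (-0.1267)·3.297039 − (-0.0297/3.6022)·3.141730 = 0.379038
denominator = 1 − 3.297039 = -2.297039
p = 0.379038 / -2.297039 = -0.1650

p = -0.1650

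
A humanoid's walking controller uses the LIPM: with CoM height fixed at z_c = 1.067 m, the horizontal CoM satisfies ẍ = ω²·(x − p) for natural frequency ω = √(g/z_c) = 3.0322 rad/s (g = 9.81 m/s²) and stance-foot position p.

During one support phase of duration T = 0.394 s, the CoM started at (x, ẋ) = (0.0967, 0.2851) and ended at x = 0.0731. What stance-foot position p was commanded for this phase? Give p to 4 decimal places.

ωT = 3.0322·0.394 = 1.194687; cosh(ωT) = 1.802661, sinh(ωT) = 1.499862
x(T) = p + (x₀−p)·cosh(ωT) + (ẋ₀/ω)·sinh(ωT) ⇒ p·(1 − cosh) = x(T) − x₀·cosh − (ẋ₀/ω)·sinh
numerator   = 0.0731 − (0.0967)·1.802661 − (0.2851/3.0322)·1.499862 = -0.242241
denominator = 1 − 1.802661 = -0.802661
p = -0.242241 / -0.802661 = 0.3018

p = 0.3018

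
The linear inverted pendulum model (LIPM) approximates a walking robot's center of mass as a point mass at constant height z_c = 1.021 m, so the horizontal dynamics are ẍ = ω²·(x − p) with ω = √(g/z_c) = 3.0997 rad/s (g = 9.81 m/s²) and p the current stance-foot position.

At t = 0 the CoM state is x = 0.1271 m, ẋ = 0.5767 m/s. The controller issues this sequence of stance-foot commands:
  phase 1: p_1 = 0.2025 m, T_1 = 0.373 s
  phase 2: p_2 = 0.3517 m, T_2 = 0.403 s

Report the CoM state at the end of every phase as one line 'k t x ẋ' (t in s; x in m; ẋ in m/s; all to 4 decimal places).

phase 1: p=0.2025, T=0.373, ωT=1.156188, cosh=1.746240, sinh=1.431557; start (x,ẋ)=(0.127100, 0.576700) → end (x,ẋ)=(0.337175, 0.672477)
phase 2: p=0.3517, T=0.403, ωT=1.249179, cosh=1.887109, sinh=1.600369; start (x,ẋ)=(0.337175, 0.672477) → end (x,ẋ)=(0.671488, 1.196984)

1 0.3730 0.3372 0.6725
2 0.7760 0.6715 1.1970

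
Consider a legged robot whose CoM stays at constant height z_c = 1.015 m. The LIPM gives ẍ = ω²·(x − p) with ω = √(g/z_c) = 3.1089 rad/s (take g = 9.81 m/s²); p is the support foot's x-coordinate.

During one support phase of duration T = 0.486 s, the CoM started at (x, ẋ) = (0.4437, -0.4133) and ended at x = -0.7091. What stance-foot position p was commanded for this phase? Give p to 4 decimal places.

p = 1.0734

ωT = 3.1089·0.486 = 1.510925; cosh(ωT) = 2.375814, sinh(ωT) = 2.155108
x(T) = p + (x₀−p)·cosh(ωT) + (ẋ₀/ω)·sinh(ωT) ⇒ p·(1 − cosh) = x(T) − x₀·cosh − (ẋ₀/ω)·sinh
numerator   = -0.7091 − (0.4437)·2.375814 − (-0.4133/3.1089)·2.155108 = -1.476747
denominator = 1 − 2.375814 = -1.375814
p = -1.476747 / -1.375814 = 1.0734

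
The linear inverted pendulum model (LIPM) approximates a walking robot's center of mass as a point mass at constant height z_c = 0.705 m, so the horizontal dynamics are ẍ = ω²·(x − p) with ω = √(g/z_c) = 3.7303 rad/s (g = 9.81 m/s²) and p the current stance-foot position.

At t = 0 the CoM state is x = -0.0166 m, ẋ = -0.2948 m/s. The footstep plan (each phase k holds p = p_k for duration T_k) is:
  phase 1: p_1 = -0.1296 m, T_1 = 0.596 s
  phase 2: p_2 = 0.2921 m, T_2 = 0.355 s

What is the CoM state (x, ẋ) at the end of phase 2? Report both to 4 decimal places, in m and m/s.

x = 0.0360, ẋ = -0.5576

phase 1: p=-0.1296, T=0.596, ωT=2.223259, cosh=4.672820, sinh=4.564564; start (x,ẋ)=(-0.016600, -0.294800) → end (x,ẋ)=(0.037698, 0.546526)
phase 2: p=0.2921, T=0.355, ωT=1.324256, cosh=2.012695, sinh=1.746694; start (x,ẋ)=(0.037698, 0.546526) → end (x,ẋ)=(0.035974, -0.557616)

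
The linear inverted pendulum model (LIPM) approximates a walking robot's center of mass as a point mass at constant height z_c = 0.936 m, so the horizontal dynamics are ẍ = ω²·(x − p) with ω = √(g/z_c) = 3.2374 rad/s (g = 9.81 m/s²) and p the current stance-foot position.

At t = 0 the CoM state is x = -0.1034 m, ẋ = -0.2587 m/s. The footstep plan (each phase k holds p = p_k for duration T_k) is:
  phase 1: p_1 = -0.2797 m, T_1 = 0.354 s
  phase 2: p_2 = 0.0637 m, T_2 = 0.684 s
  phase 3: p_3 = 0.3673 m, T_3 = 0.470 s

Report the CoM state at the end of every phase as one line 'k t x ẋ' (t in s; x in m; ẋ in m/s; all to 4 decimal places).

1 0.3540 -0.0874 0.3590
2 1.0380 -0.1346 -0.5492
3 1.5080 -1.2066 -4.8604

phase 1: p=-0.2797, T=0.354, ωT=1.146040, cosh=1.731802, sinh=1.413908; start (x,ẋ)=(-0.103400, -0.258700) → end (x,ẋ)=(-0.087369, 0.358976)
phase 2: p=0.0637, T=0.684, ωT=2.214382, cosh=4.632483, sinh=4.523262; start (x,ẋ)=(-0.087369, 0.358976) → end (x,ẋ)=(-0.134564, -0.549237)
phase 3: p=0.3673, T=0.470, ωT=1.521578, cosh=2.398906, sinh=2.180539; start (x,ẋ)=(-0.134564, -0.549237) → end (x,ẋ)=(-1.206562, -4.860369)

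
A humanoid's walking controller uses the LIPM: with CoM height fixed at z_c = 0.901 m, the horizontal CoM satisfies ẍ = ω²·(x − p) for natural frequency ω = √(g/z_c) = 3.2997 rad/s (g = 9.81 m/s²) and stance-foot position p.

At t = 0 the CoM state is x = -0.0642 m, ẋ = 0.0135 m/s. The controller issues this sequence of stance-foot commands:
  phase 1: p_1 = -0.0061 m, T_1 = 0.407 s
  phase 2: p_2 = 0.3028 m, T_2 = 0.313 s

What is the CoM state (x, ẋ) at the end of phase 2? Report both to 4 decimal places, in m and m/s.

x = -0.4795, ẋ = -2.1993

phase 1: p=-0.0061, T=0.407, ωT=1.342978, cosh=2.045750, sinh=1.784683; start (x,ẋ)=(-0.064200, 0.013500) → end (x,ẋ)=(-0.117656, -0.314529)
phase 2: p=0.3028, T=0.313, ωT=1.032806, cosh=1.582472, sinh=1.226465; start (x,ẋ)=(-0.117656, -0.314529) → end (x,ẋ)=(-0.479468, -2.199306)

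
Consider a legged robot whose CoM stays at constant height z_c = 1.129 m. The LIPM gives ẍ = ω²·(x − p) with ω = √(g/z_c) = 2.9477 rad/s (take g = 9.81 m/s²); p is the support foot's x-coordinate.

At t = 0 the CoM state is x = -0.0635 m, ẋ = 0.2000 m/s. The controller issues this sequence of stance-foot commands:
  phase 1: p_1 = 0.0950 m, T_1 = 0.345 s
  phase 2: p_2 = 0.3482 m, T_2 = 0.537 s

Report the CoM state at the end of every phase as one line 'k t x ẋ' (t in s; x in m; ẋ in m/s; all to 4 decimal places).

1 0.3450 -0.0712 -0.2487
2 0.8820 -0.9128 -3.5142

phase 1: p=0.0950, T=0.345, ωT=1.016957, cosh=1.563231, sinh=1.201537; start (x,ẋ)=(-0.063500, 0.200000) → end (x,ẋ)=(-0.071248, -0.248724)
phase 2: p=0.3482, T=0.537, ωT=1.582915, cosh=2.537252, sinh=2.331876; start (x,ẋ)=(-0.071248, -0.248724) → end (x,ẋ)=(-0.912808, -3.514227)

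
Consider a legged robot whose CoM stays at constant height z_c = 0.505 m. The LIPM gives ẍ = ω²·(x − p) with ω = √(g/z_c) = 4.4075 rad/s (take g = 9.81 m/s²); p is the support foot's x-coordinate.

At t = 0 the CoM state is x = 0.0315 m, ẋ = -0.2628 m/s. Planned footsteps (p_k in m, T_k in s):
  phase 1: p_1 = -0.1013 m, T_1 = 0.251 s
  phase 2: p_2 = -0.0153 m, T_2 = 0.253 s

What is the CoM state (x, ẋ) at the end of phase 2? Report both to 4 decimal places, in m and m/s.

x = 0.1872, ẋ = 0.9249

phase 1: p=-0.1013, T=0.251, ωT=1.106282, cosh=1.676943, sinh=1.346156; start (x,ẋ)=(0.031500, -0.262800) → end (x,ẋ)=(0.041133, 0.347226)
phase 2: p=-0.0153, T=0.253, ωT=1.115097, cosh=1.688874, sinh=1.360991; start (x,ẋ)=(0.041133, 0.347226) → end (x,ẋ)=(0.187227, 0.924936)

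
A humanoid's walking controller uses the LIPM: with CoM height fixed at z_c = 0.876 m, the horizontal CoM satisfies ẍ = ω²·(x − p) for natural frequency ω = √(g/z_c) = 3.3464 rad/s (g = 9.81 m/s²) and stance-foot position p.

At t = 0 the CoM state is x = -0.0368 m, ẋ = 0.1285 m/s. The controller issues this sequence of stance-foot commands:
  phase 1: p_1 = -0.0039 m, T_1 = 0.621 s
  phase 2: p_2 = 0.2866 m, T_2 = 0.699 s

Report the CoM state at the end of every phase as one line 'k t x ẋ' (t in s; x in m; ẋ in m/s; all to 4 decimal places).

1 0.6210 0.0136 0.0884
2 1.3200 -1.0065 -4.2308

phase 1: p=-0.0039, T=0.621, ωT=2.078114, cosh=4.057278, sinh=3.932112; start (x,ẋ)=(-0.036800, 0.128500) → end (x,ẋ)=(0.013607, 0.088448)
phase 2: p=0.2866, T=0.699, ωT=2.339134, cosh=5.234329, sinh=5.137918; start (x,ẋ)=(0.013607, 0.088448) → end (x,ẋ)=(-1.006538, -4.230753)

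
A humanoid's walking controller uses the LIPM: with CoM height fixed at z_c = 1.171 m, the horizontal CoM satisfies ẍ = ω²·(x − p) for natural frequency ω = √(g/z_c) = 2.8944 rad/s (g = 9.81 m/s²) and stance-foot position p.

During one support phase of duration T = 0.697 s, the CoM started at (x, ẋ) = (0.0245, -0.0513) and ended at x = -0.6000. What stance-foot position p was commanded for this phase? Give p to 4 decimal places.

ωT = 2.8944·0.697 = 2.017397; cosh(ωT) = 3.825864, sinh(ωT) = 3.692863
x(T) = p + (x₀−p)·cosh(ωT) + (ẋ₀/ω)·sinh(ωT) ⇒ p·(1 − cosh) = x(T) − x₀·cosh − (ẋ₀/ω)·sinh
numerator   = -0.6000 − (0.0245)·3.825864 − (-0.0513/2.8944)·3.692863 = -0.628282
denominator = 1 − 3.825864 = -2.825864
p = -0.628282 / -2.825864 = 0.2223

p = 0.2223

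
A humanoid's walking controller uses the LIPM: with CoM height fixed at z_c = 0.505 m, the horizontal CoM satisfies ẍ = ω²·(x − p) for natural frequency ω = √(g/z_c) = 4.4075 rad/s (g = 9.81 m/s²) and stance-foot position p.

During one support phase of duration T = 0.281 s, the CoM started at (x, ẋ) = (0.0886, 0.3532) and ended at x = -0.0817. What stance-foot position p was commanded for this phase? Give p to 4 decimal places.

p = 0.4299

ωT = 4.4075·0.281 = 1.238508; cosh(ωT) = 1.870138, sinh(ωT) = 1.580322
x(T) = p + (x₀−p)·cosh(ωT) + (ẋ₀/ω)·sinh(ωT) ⇒ p·(1 − cosh) = x(T) − x₀·cosh − (ẋ₀/ω)·sinh
numerator   = -0.0817 − (0.0886)·1.870138 − (0.3532/4.4075)·1.580322 = -0.374035
denominator = 1 − 1.870138 = -0.870138
p = -0.374035 / -0.870138 = 0.4299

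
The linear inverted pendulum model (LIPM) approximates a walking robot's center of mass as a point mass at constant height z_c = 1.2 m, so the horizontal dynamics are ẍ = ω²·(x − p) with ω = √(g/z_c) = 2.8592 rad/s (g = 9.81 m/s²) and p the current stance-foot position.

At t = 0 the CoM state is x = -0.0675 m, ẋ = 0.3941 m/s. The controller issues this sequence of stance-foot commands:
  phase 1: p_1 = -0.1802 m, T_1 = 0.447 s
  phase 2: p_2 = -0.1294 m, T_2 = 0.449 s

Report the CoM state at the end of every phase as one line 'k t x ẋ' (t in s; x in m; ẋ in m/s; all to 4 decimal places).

phase 1: p=-0.1802, T=0.447, ωT=1.278062, cosh=1.934127, sinh=1.655551; start (x,ẋ)=(-0.067500, 0.394100) → end (x,ẋ)=(0.265970, 1.295711)
phase 2: p=-0.1294, T=0.449, ωT=1.283781, cosh=1.943626, sinh=1.666638; start (x,ẋ)=(0.265970, 1.295711) → end (x,ẋ)=(1.394326, 4.402415)

1 0.4470 0.2660 1.2957
2 0.8960 1.3943 4.4024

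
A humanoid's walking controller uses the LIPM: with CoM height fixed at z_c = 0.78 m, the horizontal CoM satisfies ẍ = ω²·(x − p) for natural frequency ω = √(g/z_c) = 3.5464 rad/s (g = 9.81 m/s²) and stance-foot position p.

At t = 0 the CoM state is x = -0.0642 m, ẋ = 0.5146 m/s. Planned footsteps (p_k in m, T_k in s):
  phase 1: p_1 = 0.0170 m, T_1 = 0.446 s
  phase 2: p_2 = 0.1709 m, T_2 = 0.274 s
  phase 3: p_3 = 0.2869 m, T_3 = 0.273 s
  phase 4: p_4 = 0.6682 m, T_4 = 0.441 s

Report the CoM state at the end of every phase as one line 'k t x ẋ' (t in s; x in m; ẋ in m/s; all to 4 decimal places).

phase 1: p=0.0170, T=0.446, ωT=1.581694, cosh=2.534408, sinh=2.328781; start (x,ẋ)=(-0.064200, 0.514600) → end (x,ẋ)=(0.149124, 0.633592)
phase 2: p=0.1709, T=0.274, ωT=0.971714, cosh=1.510451, sinh=1.132017; start (x,ẋ)=(0.149124, 0.633592) → end (x,ẋ)=(0.340252, 0.869588)
phase 3: p=0.2869, T=0.273, ωT=0.968167, cosh=1.506446, sinh=1.126668; start (x,ẋ)=(0.340252, 0.869588) → end (x,ẋ)=(0.643534, 1.523160)
phase 4: p=0.6682, T=0.441, ωT=1.563962, cosh=2.493510, sinh=2.284205; start (x,ẋ)=(0.643534, 1.523160) → end (x,ẋ)=(1.587749, 3.598201)

1 0.4460 0.1491 0.6336
2 0.7200 0.3403 0.8696
3 0.9930 0.6435 1.5232
4 1.4340 1.5877 3.5982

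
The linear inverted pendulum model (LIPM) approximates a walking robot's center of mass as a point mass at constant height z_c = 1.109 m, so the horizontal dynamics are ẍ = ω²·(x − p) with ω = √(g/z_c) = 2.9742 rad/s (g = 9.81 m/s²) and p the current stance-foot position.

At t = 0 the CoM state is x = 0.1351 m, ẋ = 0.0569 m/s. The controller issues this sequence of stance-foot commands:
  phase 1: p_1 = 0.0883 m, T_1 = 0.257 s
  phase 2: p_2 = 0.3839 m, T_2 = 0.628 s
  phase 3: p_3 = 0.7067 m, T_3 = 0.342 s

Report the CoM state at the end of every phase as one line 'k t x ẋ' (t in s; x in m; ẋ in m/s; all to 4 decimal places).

phase 1: p=0.0883, T=0.257, ωT=0.764369, cosh=1.306634, sinh=0.841006; start (x,ẋ)=(0.135100, 0.056900) → end (x,ẋ)=(0.165540, 0.191409)
phase 2: p=0.3839, T=0.628, ωT=1.867798, cosh=3.314243, sinh=3.159779; start (x,ẋ)=(0.165540, 0.191409) → end (x,ẋ)=(-0.136446, -1.417731)
phase 3: p=0.7067, T=0.342, ωT=1.017176, cosh=1.563495, sinh=1.201880; start (x,ẋ)=(-0.136446, -1.417731) → end (x,ẋ)=(-1.184463, -5.230553)

1 0.2570 0.1655 0.1914
2 0.8850 -0.1364 -1.4177
3 1.2270 -1.1845 -5.2306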